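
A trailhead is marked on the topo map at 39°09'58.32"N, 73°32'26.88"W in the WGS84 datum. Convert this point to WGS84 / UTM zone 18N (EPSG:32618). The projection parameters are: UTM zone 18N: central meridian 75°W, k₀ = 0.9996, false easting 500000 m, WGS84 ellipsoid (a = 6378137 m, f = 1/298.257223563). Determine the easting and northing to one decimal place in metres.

E 626061.3 m, N 4336234.2 m

Zone 18 central meridian λ₀ = 6×18 − 183 = -75°; Δλ = +1.4592°.
Transverse Mercator on WGS84 with k₀ = 0.9996 gives E = 626061.341 m, N = 4336234.195 m.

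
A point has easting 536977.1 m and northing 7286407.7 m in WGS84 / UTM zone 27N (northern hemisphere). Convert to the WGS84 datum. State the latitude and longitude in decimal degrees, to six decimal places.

Zone 27N: λ₀ = -21°, k₀ = 0.9996, false easting 500000 m.
Meridian distance M = (N − FN)/k₀ = 7289323.4 m.
Inverse transverse Mercator on WGS84 gives φ = 65.69729981°, λ = -20.19480011°.

lat 65.697300°, lon -20.194800°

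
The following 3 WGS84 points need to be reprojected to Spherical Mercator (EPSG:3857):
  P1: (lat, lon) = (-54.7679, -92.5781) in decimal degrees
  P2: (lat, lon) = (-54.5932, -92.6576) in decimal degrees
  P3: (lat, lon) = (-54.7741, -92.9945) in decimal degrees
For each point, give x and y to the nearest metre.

P1: x -10305747 m, y -7316950 m; P2: x -10314597 m, y -7283311 m; P3: x -10352100 m, y -7318146 m

Web Mercator: x = R·λ, y = R·ln tan(π/4+φ/2), R = 6378137 m.
P1 (-54.7679°, -92.5781°) → (-10305746.951, -7316949.915) m.
P2 (-54.5932°, -92.6576°) → (-10314596.850, -7283311.466) m.
P3 (-54.7741°, -92.9945°) → (-10352100.387, -7318146.389) m.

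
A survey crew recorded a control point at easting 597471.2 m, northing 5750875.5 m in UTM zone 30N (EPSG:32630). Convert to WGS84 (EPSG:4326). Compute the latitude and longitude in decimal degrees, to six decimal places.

lat 51.900100°, lon -1.583300°

Zone 30N: λ₀ = -3°, k₀ = 0.9996, false easting 500000 m.
Meridian distance M = (N − FN)/k₀ = 5753176.8 m.
Inverse transverse Mercator on WGS84 gives φ = 51.90009982°, λ = -1.58330017°.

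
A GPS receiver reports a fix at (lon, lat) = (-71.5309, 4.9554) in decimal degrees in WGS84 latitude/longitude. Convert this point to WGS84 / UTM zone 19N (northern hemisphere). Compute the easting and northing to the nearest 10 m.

Zone 19 central meridian λ₀ = 6×19 − 183 = -69°; Δλ = -2.5309°.
Transverse Mercator on WGS84 with k₀ = 0.9996 gives E = 219329.305 m, N = 548270.017 m.

E 219330 m, N 548270 m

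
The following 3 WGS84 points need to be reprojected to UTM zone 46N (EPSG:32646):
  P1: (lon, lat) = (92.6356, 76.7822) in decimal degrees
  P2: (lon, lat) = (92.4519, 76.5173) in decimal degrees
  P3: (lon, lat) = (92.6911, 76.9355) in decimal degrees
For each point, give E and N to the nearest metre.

UTM zone 46N: λ₀ = 93°, k₀ = 0.9996.
P1 (76.7822°, 92.6356°) → (490698.933, 8522497.380) m.
P2 (76.5173°, 92.4519°) → (485735.089, 8492974.970) m.
P3 (76.9355°, 92.6911°) → (492205.333, 8539595.952) m.

P1: E 490699 m, N 8522497 m; P2: E 485735 m, N 8492975 m; P3: E 492205 m, N 8539596 m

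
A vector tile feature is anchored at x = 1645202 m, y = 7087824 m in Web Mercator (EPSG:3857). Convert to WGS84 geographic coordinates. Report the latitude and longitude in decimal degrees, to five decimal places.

lat 53.56300°, lon 14.77910°

R = 6378137 m. λ = x/R = 14.77910102°.
φ = 2·arctan(exp(y/R)) − 90° = 2·arctan(3.03821) − 90° = 53.56299825°.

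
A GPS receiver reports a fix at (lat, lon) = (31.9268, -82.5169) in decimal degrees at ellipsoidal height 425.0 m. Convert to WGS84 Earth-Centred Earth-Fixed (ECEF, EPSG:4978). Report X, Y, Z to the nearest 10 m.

X 705700 m, Y -5372570 m, Z 3353770 m

WGS84: a = 6378137 m, e² = 0.006694380; N(φ) = a/√(1−e²sin²φ) = 6384115.959 m.
X = (N+h)·cosφ·cosλ = 705699.677 m; Y = (N+h)·cosφ·sinλ = -5372566.336 m; Z = (N(1−e²)+h)·sinφ = 3353769.949 m.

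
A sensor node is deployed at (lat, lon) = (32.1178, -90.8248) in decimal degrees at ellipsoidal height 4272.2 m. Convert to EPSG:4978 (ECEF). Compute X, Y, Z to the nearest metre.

WGS84: a = 6378137 m, e² = 0.006694380; N(φ) = a/√(1−e²sin²φ) = 6384180.129 m.
X = (N+h)·cosφ·cosλ = -77887.530 m; Y = (N+h)·cosφ·sinλ = -5410182.465 m; Z = (N(1−e²)+h)·sinφ = 3373773.378 m.

X -77888 m, Y -5410182 m, Z 3373773 m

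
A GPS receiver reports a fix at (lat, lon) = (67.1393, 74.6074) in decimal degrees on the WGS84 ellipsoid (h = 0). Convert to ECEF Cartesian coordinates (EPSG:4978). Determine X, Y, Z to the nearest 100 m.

WGS84: a = 6378137 m, e² = 0.006694380; N(φ) = a/√(1−e²sin²φ) = 6396341.384 m.
X = (N+h)·cosφ·cosλ = 659578.273 m; Y = (N+h)·cosφ·sinλ = 2395792.375 m; Z = (N(1−e²)+h)·sinφ = 5854466.011 m.

X 659600 m, Y 2395800 m, Z 5854500 m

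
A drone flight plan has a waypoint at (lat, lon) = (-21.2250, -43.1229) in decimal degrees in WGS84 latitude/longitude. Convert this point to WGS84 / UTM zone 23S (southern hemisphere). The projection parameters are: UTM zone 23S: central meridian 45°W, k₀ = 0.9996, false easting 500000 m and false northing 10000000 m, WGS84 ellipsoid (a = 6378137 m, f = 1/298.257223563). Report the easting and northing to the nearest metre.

E 694817 m, N 7651795 m

Zone 23 central meridian λ₀ = 6×23 − 183 = -45°; Δλ = +1.8771°.
Transverse Mercator on WGS84 with k₀ = 0.9996 gives E = 694816.809 m, N = 7651795.045 m.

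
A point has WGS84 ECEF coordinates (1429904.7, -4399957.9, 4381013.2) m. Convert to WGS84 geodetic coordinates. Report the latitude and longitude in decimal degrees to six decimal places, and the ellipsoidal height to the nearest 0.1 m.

λ = atan2(Y, X) = -71.99679968°; p = √(X²+Y²) = 4626473.5 m.
Bowring's method on WGS84 (a = 6378137 m, b = 6356752.314 m) gives φ = 43.63109997°, h = 3619.252 m.

lat 43.631100°, lon -71.996800°, h 3619.3 m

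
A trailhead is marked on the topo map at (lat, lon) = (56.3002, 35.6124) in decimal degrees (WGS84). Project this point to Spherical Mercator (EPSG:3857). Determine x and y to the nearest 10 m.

x 3964350 m, y 7618410 m

Web Mercator is spherical with R = a = 6378137 m.
x = R·λ = 6378137 × 0.621553635 = 3964354.234 m.
y = R·ln tan(π/4 + φ/2) = 6378137 × 1.194457030 = 7618410.579 m.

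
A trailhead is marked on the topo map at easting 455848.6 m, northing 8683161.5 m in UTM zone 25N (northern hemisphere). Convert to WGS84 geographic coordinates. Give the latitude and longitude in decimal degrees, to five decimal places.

Zone 25N: λ₀ = -33°, k₀ = 0.9996, false easting 500000 m.
Meridian distance M = (N − FN)/k₀ = 8686636.2 m.
Inverse transverse Mercator on WGS84 gives φ = 78.21560031°, λ = -34.93689823°.

lat 78.21560°, lon -34.93690°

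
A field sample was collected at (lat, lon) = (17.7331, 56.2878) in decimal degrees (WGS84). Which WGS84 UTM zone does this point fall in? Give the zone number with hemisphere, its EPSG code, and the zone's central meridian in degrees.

Zone 40N (EPSG:32640), central meridian 57°

UTM zone = ⌊(λ + 180)/6⌋ + 1; 56.2878° ∈ [54°, 60°) → zone 40.
Hemisphere: N (φ ≥ 0).
Central meridian λ₀ = 6×40 − 183 = 57°.
EPSG code: 32640.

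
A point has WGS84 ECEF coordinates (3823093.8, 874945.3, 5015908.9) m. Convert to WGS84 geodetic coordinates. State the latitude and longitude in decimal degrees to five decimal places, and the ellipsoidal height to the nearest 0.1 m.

λ = atan2(Y, X) = 12.89060040°; p = √(X²+Y²) = 3921935.2 m.
Bowring's method on WGS84 (a = 6378137 m, b = 6356752.314 m) gives φ = 52.16469984°, h = 2334.494 m.

lat 52.16470°, lon 12.89060°, h 2334.5 m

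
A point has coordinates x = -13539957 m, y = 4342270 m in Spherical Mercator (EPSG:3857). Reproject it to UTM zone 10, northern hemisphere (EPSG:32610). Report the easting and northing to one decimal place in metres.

Web Mercator inverse (R = 6378137 m) → φ = 36.30210084°, λ = -121.63150319°.
UTM 10N forward: E = 622870.757 m, N = 4018325.541 m.

E 622870.8 m, N 4018325.5 m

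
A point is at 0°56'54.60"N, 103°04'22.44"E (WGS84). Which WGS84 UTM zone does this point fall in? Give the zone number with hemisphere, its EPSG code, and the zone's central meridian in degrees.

Zone 48N (EPSG:32648), central meridian 105°

UTM zone = ⌊(λ + 180)/6⌋ + 1; 103.0729° ∈ [102°, 108°) → zone 48.
Hemisphere: N (φ ≥ 0).
Central meridian λ₀ = 6×48 − 183 = 105°.
EPSG code: 32648.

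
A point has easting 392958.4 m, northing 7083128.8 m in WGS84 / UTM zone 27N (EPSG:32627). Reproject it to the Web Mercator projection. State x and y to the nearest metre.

x -2580141 m, y 9314049 m

Unproject from UTM 27N (λ₀ = -21°) → φ = 63.85899970°, λ = -23.17780007°.
Web Mercator (R = 6378137 m): x = -2580140.902 m, y = 9314048.704 m.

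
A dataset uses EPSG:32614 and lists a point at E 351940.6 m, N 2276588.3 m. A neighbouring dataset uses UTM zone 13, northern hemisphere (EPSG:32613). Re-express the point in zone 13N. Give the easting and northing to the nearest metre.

E 977628 m, N 2282663 m

UTM 14N → geographic: φ = 20.58250028°, λ = -100.42059982°.
UTM 13N (λ₀ = -105°) forward: E = 977627.944 m, N = 2282663.177 m.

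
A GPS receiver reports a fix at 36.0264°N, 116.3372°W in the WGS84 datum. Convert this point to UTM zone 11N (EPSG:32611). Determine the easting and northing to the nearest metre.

E 559717 m, N 3987080 m

Zone 11 central meridian λ₀ = 6×11 − 183 = -117°; Δλ = +0.6628°.
Transverse Mercator on WGS84 with k₀ = 0.9996 gives E = 559717.086 m, N = 3987079.764 m.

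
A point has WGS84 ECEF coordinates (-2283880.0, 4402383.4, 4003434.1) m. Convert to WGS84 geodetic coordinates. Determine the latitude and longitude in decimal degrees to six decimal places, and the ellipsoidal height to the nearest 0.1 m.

λ = atan2(Y, X) = 117.41949978°; p = √(X²+Y²) = 4959545.1 m.
Bowring's method on WGS84 (a = 6378137 m, b = 6356752.314 m) gives φ = 39.09919979°, h = 4066.380 m.

lat 39.099200°, lon 117.419500°, h 4066.4 m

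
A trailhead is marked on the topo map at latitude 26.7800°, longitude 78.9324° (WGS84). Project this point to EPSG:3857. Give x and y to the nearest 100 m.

x 8786700 m, y 3096000 m

Web Mercator is spherical with R = a = 6378137 m.
x = R·λ = 6378137 × 1.377630267 = 8786714.575 m.
y = R·ln tan(π/4 + φ/2) = 6378137 × 0.485410151 = 3096012.441 m.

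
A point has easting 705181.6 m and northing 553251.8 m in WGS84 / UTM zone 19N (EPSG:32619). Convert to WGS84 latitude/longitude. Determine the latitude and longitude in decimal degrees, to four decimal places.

Zone 19N: λ₀ = -69°, k₀ = 0.9996, false easting 500000 m.
Meridian distance M = (N − FN)/k₀ = 553473.2 m.
Inverse transverse Mercator on WGS84 gives φ = 5.00270018°, λ = -67.14939987°.

lat 5.0027°, lon -67.1494°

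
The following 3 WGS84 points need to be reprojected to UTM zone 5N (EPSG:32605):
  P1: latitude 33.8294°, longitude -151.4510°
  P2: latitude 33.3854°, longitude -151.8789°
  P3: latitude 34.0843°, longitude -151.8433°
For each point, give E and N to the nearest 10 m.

UTM zone 5N: λ₀ = -153°, k₀ = 0.9996.
P1 (33.8294°, -151.4510°) → (643338.815, 3744319.309) m.
P2 (33.3854°, -151.8789°) → (604273.447, 3694575.149) m.
P3 (34.0843°, -151.8433°) → (606715.821, 3772106.784) m.

P1: E 643340 m, N 3744320 m; P2: E 604270 m, N 3694580 m; P3: E 606720 m, N 3772110 m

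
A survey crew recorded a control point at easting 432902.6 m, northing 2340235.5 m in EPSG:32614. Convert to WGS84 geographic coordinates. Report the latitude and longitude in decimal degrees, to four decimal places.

Zone 14N: λ₀ = -99°, k₀ = 0.9996, false easting 500000 m.
Meridian distance M = (N − FN)/k₀ = 2341172.0 m.
Inverse transverse Mercator on WGS84 gives φ = 21.16219955°, λ = -99.64629983°.

lat 21.1622°, lon -99.6463°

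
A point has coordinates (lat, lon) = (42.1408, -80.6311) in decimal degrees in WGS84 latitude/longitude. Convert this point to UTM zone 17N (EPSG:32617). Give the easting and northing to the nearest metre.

Zone 17 central meridian λ₀ = 6×17 − 183 = -81°; Δλ = +0.3689°.
Transverse Mercator on WGS84 with k₀ = 0.9996 gives E = 530484.000 m, N = 4665475.125 m.

E 530484 m, N 4665475 m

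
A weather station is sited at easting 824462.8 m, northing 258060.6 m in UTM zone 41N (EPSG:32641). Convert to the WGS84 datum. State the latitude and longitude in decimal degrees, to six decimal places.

Zone 41N: λ₀ = 63°, k₀ = 0.9996, false easting 500000 m.
Meridian distance M = (N − FN)/k₀ = 258163.9 m.
Inverse transverse Mercator on WGS84 gives φ = 2.33170010°, λ = 65.91700009°.

lat 2.331700°, lon 65.917000°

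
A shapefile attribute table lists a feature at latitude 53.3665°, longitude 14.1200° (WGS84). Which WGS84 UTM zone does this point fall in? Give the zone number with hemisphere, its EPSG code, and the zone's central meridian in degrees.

UTM zone = ⌊(λ + 180)/6⌋ + 1; 14.1200° ∈ [12°, 18°) → zone 33.
Hemisphere: N (φ ≥ 0).
Central meridian λ₀ = 6×33 − 183 = 15°.
EPSG code: 32633.

Zone 33N (EPSG:32633), central meridian 15°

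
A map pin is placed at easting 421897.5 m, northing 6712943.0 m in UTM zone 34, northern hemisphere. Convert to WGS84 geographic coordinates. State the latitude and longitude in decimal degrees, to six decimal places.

lat 60.544900°, lon 19.576200°

Zone 34N: λ₀ = 21°, k₀ = 0.9996, false easting 500000 m.
Meridian distance M = (N − FN)/k₀ = 6715629.3 m.
Inverse transverse Mercator on WGS84 gives φ = 60.54489975°, λ = 19.57620046°.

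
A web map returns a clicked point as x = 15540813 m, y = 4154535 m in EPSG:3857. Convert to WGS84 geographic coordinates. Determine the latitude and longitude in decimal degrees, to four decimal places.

R = 6378137 m. λ = x/R = 139.60549846°.
φ = 2·arctan(exp(y/R)) − 90° = 2·arctan(1.91817) − 90° = 34.93119687°.

lat 34.9312°, lon 139.6055°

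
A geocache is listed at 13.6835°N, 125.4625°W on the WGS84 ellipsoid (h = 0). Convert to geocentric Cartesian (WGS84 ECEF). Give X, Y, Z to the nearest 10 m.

WGS84: a = 6378137 m, e² = 0.006694380; N(φ) = a/√(1−e²sin²φ) = 6379332.014 m.
X = (N+h)·cosφ·cosλ = -3596049.831 m; Y = (N+h)·cosφ·sinλ = -5048461.870 m; Z = (N(1−e²)+h)·sinφ = 1498981.873 m.

X -3596050 m, Y -5048460 m, Z 1498980 m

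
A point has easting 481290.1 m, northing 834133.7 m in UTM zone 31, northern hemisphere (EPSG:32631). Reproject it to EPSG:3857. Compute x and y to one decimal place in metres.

Unproject from UTM 31N (λ₀ = 3°) → φ = 7.54619968°, λ = 2.83039994°.
Web Mercator (R = 6378137 m): x = 315078.680 m, y = 842478.311 m.

x 315078.7 m, y 842478.3 m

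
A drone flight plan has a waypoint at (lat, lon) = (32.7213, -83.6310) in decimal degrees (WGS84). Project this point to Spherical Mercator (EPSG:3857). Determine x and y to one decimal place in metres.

x -9309760.3 m, y 3858369.4 m

Web Mercator is spherical with R = a = 6378137 m.
x = R·λ = 6378137 × -1.459636307 = -9309760.335 m.
y = R·ln tan(π/4 + φ/2) = 6378137 × 0.604936733 = 3858369.359 m.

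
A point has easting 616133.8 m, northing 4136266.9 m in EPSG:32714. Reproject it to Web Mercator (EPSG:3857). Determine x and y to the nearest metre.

x -10828381 m, y -6966497 m

Unproject from UTM 14S (λ₀ = -99°) → φ = -52.91070036°, λ = -97.27300028°.
Web Mercator (R = 6378137 m): x = -10828380.859 m, y = -6966496.956 m.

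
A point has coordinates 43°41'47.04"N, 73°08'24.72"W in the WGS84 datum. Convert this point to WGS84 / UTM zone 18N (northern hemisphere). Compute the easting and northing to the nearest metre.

E 649867 m, N 4839834 m

Zone 18 central meridian λ₀ = 6×18 − 183 = -75°; Δλ = +1.8598°.
Transverse Mercator on WGS84 with k₀ = 0.9996 gives E = 649867.277 m, N = 4839834.196 m.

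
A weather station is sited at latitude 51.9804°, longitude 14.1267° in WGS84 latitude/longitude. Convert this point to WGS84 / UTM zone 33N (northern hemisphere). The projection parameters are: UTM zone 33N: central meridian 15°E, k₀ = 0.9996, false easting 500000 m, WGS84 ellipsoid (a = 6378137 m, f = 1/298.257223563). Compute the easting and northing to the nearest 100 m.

Zone 33 central meridian λ₀ = 6×33 − 183 = 15°; Δλ = -0.8733°.
Transverse Mercator on WGS84 with k₀ = 0.9996 gives E = 440021.858 m, N = 5759218.358 m.

E 440000 m, N 5759200 m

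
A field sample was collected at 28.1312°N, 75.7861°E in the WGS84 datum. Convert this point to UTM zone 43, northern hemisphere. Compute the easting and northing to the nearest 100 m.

Zone 43 central meridian λ₀ = 6×43 − 183 = 75°; Δλ = +0.7861°.
Transverse Mercator on WGS84 with k₀ = 0.9996 gives E = 577198.874 m, N = 3111985.911 m.

E 577200 m, N 3112000 m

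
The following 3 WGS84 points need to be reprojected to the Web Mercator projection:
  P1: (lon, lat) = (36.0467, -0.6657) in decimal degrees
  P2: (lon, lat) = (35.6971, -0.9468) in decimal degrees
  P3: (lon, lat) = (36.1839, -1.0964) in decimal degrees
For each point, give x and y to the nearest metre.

Web Mercator: x = R·λ, y = R·ln tan(π/4+φ/2), R = 6378137 m.
P1 (-0.6657°, 36.0467°) → (4012700.289, -74107.052) m.
P2 (-0.9468°, 35.6971°) → (3973782.995, -105402.091) m.
P3 (-1.0964°, 36.1839°) → (4027973.323, -122058.139) m.

P1: x 4012700 m, y -74107 m; P2: x 3973783 m, y -105402 m; P3: x 4027973 m, y -122058 m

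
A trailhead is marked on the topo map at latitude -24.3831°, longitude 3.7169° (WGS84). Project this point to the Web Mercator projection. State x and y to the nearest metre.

x 413763 m, y -2800160 m

Web Mercator is spherical with R = a = 6378137 m.
x = R·λ = 6378137 × 0.064872143 = 413763.415 m.
y = R·ln tan(π/4 + φ/2) = 6378137 × -0.439024826 = -2800160.485 m.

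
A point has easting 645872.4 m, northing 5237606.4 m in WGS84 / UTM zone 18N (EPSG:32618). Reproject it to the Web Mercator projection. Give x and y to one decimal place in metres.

x -8134259.9 m, y 5987192.1 m

Unproject from UTM 18N (λ₀ = -75°) → φ = 47.27570027°, λ = -73.07130005°.
Web Mercator (R = 6378137 m): x = -8134259.914 m, y = 5987192.055 m.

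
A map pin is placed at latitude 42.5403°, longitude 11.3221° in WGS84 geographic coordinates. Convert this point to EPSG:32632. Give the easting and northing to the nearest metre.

E 690680 m, N 4712381 m

Zone 32 central meridian λ₀ = 6×32 − 183 = 9°; Δλ = +2.3221°.
Transverse Mercator on WGS84 with k₀ = 0.9996 gives E = 690679.972 m, N = 4712381.162 m.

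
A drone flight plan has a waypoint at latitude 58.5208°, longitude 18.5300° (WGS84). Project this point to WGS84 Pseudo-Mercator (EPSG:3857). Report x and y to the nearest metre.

Web Mercator is spherical with R = a = 6378137 m.
x = R·λ = 6378137 × 0.323409510 = 2062750.164 m.
y = R·ln tan(π/4 + φ/2) = 6378137 × 1.266439779 = 8077526.412 m.

x 2062750 m, y 8077526 m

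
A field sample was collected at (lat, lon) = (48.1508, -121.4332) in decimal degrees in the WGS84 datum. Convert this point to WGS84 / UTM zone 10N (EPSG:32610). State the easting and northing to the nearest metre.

Zone 10 central meridian λ₀ = 6×10 − 183 = -123°; Δλ = +1.5668°.
Transverse Mercator on WGS84 with k₀ = 0.9996 gives E = 616533.639 m, N = 5334248.274 m.

E 616534 m, N 5334248 m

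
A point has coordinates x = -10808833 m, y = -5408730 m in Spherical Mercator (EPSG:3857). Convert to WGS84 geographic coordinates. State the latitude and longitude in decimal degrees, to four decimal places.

lat -43.6324°, lon -97.0974°

R = 6378137 m. λ = x/R = -97.09739887°.
φ = 2·arctan(exp(y/R)) − 90° = 2·arctan(0.42827) − 90° = -43.63239771°.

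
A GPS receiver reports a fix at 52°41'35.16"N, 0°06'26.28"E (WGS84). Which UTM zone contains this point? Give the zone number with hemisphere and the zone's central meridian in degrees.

UTM zone = ⌊(λ + 180)/6⌋ + 1; 0.1073° ∈ [0°, 6°) → zone 31.
Hemisphere: N (φ ≥ 0).
Central meridian λ₀ = 6×31 − 183 = 3°.

Zone 31N, central meridian 3°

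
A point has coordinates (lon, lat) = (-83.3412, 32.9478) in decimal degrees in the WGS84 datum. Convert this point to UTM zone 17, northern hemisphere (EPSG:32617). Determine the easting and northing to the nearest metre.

E 281141 m, N 3647933 m

Zone 17 central meridian λ₀ = 6×17 − 183 = -81°; Δλ = -2.3412°.
Transverse Mercator on WGS84 with k₀ = 0.9996 gives E = 281141.087 m, N = 3647932.813 m.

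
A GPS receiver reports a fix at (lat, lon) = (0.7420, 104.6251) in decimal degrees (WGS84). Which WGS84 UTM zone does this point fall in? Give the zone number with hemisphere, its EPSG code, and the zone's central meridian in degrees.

Zone 48N (EPSG:32648), central meridian 105°

UTM zone = ⌊(λ + 180)/6⌋ + 1; 104.6251° ∈ [102°, 108°) → zone 48.
Hemisphere: N (φ ≥ 0).
Central meridian λ₀ = 6×48 − 183 = 105°.
EPSG code: 32648.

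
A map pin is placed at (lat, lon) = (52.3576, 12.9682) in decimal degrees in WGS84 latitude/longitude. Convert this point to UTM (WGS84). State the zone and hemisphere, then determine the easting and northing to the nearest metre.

Longitude 12.9682° lies in the 6° band [12°, 18°), giving zone 33; latitude is north of the equator, so 33N.
Zone 33 central meridian λ₀ = 6×33 − 183 = 15°; Δλ = -2.0318°.
Transverse Mercator on WGS84 with k₀ = 0.9996 gives E = 361637.334 m, N = 5802755.673 m.

Zone 33N: E 361637 m, N 5802756 m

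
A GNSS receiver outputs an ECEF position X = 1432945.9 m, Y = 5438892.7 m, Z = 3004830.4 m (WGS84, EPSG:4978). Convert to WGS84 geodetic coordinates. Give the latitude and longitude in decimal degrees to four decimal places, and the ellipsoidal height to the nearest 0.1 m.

λ = atan2(Y, X) = 75.24010006°; p = √(X²+Y²) = 5624490.0 m.
Bowring's method on WGS84 (a = 6378137 m, b = 6356752.314 m) gives φ = 28.27309974°, h = 3454.595 m.

lat 28.2731°, lon 75.2401°, h 3454.6 m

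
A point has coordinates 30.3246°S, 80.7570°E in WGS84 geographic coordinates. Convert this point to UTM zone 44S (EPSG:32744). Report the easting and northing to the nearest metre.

Zone 44 central meridian λ₀ = 6×44 − 183 = 81°; Δλ = -0.2430°.
Transverse Mercator on WGS84 with k₀ = 0.9996 gives E = 476639.827 m, N = 6645220.437 m.

E 476640 m, N 6645220 m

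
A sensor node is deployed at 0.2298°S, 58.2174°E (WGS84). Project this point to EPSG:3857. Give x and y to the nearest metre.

x 6480731 m, y -25581 m

Web Mercator is spherical with R = a = 6378137 m.
x = R·λ = 6378137 × 1.016085312 = 6480731.323 m.
y = R·ln tan(π/4 + φ/2) = 6378137 × -0.004010777 = -25581.288 m.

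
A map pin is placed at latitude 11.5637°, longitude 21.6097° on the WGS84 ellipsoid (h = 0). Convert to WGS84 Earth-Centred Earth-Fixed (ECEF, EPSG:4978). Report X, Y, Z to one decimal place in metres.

X 5810264.4 m, Y 2301584.4 m, Z 1270155.7 m

WGS84: a = 6378137 m, e² = 0.006694380; N(φ) = a/√(1−e²sin²φ) = 6378995.036 m.
X = (N+h)·cosφ·cosλ = 5810264.429 m; Y = (N+h)·cosφ·sinλ = 2301584.360 m; Z = (N(1−e²)+h)·sinφ = 1270155.698 m.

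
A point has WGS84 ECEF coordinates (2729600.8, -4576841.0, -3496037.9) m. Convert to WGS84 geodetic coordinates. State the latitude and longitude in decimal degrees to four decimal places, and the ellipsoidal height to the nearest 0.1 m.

λ = atan2(Y, X) = -59.18840059°; p = √(X²+Y²) = 5328995.6 m.
Bowring's method on WGS84 (a = 6378137 m, b = 6356752.314 m) gives φ = -33.44320023°, h = 1739.526 m.

lat -33.4432°, lon -59.1884°, h 1739.5 m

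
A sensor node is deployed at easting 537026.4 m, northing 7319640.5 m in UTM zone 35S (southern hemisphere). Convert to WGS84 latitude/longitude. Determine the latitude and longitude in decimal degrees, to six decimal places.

lat -24.235600°, lon 27.364700°

Zone 35S: λ₀ = 27°, k₀ = 0.9996, false easting 500000 m, false northing 10000000 m.
Meridian distance M = (N − FN)/k₀ = -2681432.1 m.
Inverse transverse Mercator on WGS84 gives φ = -24.23559990°, λ = 27.36470047°.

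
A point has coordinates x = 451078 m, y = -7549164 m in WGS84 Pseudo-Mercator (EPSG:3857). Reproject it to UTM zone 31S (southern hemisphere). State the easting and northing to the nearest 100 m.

Web Mercator inverse (R = 6378137 m) → φ = -55.95349806°, λ = 4.05210262°.
UTM 31S forward: E = 565694.733 m, N = 3798596.137 m.

E 565700 m, N 3798600 m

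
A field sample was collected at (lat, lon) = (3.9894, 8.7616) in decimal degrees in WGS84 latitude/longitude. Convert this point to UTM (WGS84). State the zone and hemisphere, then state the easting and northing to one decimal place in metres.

Longitude 8.7616° lies in the 6° band [6°, 12°), giving zone 32; latitude is north of the equator, so 32N.
Zone 32 central meridian λ₀ = 6×32 − 183 = 9°; Δλ = -0.2384°.
Transverse Mercator on WGS84 with k₀ = 0.9996 gives E = 473535.823 m, N = 440959.545 m.

Zone 32N: E 473535.8 m, N 440959.5 m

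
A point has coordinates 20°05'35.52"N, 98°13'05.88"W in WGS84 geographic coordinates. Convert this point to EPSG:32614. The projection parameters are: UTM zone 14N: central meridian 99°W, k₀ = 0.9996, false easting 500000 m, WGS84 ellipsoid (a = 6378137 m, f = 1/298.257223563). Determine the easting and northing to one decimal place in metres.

E 581723.6 m, N 2221986.4 m

Zone 14 central meridian λ₀ = 6×14 − 183 = -99°; Δλ = +0.7817°.
Transverse Mercator on WGS84 with k₀ = 0.9996 gives E = 581723.623 m, N = 2221986.407 m.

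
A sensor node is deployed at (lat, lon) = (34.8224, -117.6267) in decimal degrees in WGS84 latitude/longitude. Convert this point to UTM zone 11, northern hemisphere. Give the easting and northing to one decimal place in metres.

E 442688.9 m, N 3853527.2 m

Zone 11 central meridian λ₀ = 6×11 − 183 = -117°; Δλ = -0.6267°.
Transverse Mercator on WGS84 with k₀ = 0.9996 gives E = 442688.900 m, N = 3853527.174 m.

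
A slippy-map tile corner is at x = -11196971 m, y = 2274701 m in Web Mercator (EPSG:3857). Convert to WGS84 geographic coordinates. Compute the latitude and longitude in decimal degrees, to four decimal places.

lat 20.0141°, lon -100.5841°

R = 6378137 m. λ = x/R = -100.58410185°.
φ = 2·arctan(exp(y/R)) − 90° = 2·arctan(1.42852) − 90° = 20.01409713°.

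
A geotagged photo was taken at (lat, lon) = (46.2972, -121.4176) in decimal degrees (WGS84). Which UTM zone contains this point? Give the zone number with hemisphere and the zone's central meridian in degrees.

UTM zone = ⌊(λ + 180)/6⌋ + 1; -121.4176° ∈ [-126°, -120°) → zone 10.
Hemisphere: N (φ ≥ 0).
Central meridian λ₀ = 6×10 − 183 = -123°.

Zone 10N, central meridian -123°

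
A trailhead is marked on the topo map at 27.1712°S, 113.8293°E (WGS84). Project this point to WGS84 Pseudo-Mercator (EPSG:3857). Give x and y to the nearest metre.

Web Mercator is spherical with R = a = 6378137 m.
x = R·λ = 6378137 × 1.986696070 = 12671419.713 m.
y = R·ln tan(π/4 + φ/2) = 6378137 × -0.493071450 = -3144877.257 m.

x 12671420 m, y -3144877 m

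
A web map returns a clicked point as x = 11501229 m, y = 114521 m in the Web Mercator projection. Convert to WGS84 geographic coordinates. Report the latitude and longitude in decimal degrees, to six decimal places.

R = 6378137 m. λ = x/R = 103.31729797°.
φ = 2·arctan(exp(y/R)) − 90° = 2·arctan(1.01812) − 90° = 1.02870437°.

lat 1.028704°, lon 103.317298°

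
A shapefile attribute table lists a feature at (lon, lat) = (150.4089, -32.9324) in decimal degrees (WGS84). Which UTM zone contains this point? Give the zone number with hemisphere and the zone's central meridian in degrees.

Zone 56S, central meridian 153°

UTM zone = ⌊(λ + 180)/6⌋ + 1; 150.4089° ∈ [150°, 156°) → zone 56.
Hemisphere: S (φ < 0).
Central meridian λ₀ = 6×56 − 183 = 153°.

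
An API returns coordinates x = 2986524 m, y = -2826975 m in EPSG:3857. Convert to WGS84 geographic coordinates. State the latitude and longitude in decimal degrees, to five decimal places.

R = 6378137 m. λ = x/R = 26.82840156°.
φ = 2·arctan(exp(y/R)) − 90° = 2·arctan(0.64196) − 90° = -24.60230299°.

lat -24.60230°, lon 26.82840°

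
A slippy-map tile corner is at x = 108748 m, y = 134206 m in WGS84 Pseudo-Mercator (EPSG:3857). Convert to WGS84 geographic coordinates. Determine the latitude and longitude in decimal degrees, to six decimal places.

R = 6378137 m. λ = x/R = 0.97689991°.
φ = 2·arctan(exp(y/R)) − 90° = 2·arctan(1.02126) − 90° = 1.20550406°.

lat 1.205504°, lon 0.976900°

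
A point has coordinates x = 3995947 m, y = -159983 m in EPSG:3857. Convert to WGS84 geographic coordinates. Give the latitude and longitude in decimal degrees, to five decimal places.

R = 6378137 m. λ = x/R = 35.89620265°.
φ = 2·arctan(exp(y/R)) − 90° = 2·arctan(0.97523) − 90° = -1.43700107°.

lat -1.43700°, lon 35.89620°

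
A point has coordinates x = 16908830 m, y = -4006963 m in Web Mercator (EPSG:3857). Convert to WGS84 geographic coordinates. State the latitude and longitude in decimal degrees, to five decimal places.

lat -33.83720°, lon 151.89460°

R = 6378137 m. λ = x/R = 151.89460426°.
φ = 2·arctan(exp(y/R)) − 90° = 2·arctan(0.53353) − 90° = -33.83720108°.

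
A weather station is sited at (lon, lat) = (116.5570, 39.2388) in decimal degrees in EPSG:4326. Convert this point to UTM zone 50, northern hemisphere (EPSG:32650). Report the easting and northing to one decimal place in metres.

E 461769.1 m, N 4343370.5 m

Zone 50 central meridian λ₀ = 6×50 − 183 = 117°; Δλ = -0.4430°.
Transverse Mercator on WGS84 with k₀ = 0.9996 gives E = 461769.053 m, N = 4343370.511 m.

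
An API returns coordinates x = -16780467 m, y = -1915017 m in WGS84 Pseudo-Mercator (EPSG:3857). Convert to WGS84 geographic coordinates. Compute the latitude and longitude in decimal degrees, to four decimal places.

lat -16.9501°, lon -150.7415°

R = 6378137 m. λ = x/R = -150.74149981°.
φ = 2·arctan(exp(y/R)) − 90° = 2·arctan(0.74064) − 90° = -16.95009863°.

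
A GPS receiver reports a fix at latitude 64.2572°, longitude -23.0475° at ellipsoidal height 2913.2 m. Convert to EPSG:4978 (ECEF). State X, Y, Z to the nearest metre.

WGS84: a = 6378137 m, e² = 0.006694380; N(φ) = a/√(1−e²sin²φ) = 6395529.382 m.
X = (N+h)·cosφ·cosλ = 2557226.820 m; Y = (N+h)·cosφ·sinλ = -1087981.270 m; Z = (N(1−e²)+h)·sinφ = 5724850.314 m.

X 2557227 m, Y -1087981 m, Z 5724850 m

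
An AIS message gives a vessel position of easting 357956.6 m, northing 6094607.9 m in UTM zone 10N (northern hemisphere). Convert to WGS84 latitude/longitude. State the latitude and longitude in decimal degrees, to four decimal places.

Zone 10N: λ₀ = -123°, k₀ = 0.9996, false easting 500000 m.
Meridian distance M = (N − FN)/k₀ = 6097046.7 m.
Inverse transverse Mercator on WGS84 gives φ = 54.97809964°, λ = -125.21950047°.

lat 54.9781°, lon -125.2195°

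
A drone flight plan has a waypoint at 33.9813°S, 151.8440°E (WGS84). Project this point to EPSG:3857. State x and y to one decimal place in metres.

Web Mercator is spherical with R = a = 6378137 m.
x = R·λ = 6378137 × 2.650177749 = 16903196.760 m.
y = R·ln tan(π/4 + φ/2) = 6378137 × -0.631264482 = -4026291.349 m.

x 16903196.8 m, y -4026291.3 m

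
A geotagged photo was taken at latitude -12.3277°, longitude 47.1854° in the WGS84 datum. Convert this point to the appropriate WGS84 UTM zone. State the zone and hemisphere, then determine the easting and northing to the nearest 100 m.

Zone 38S: E 737700 m, N 8636200 m

Longitude 47.1854° lies in the 6° band [42°, 48°), giving zone 38; latitude is south of the equator, so 38S.
Zone 38 central meridian λ₀ = 6×38 − 183 = 45°; Δλ = +2.1854°.
Transverse Mercator on WGS84 with k₀ = 0.9996 gives E = 737662.155 m, N = 8636241.464 m.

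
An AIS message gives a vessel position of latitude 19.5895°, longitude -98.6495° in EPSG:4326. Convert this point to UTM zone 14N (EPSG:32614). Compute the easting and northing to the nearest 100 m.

E 536800 m, N 2166100 m

Zone 14 central meridian λ₀ = 6×14 − 183 = -99°; Δλ = +0.3505°.
Transverse Mercator on WGS84 with k₀ = 0.9996 gives E = 536758.416 m, N = 2166094.117 m.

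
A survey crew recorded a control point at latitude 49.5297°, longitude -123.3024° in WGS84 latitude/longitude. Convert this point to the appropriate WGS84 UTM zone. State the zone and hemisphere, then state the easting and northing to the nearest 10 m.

Zone 10N: E 478120 m, N 5486390 m

Longitude -123.3024° lies in the 6° band [-126°, -120°), giving zone 10; latitude is north of the equator, so 10N.
Zone 10 central meridian λ₀ = 6×10 − 183 = -123°; Δλ = -0.3024°.
Transverse Mercator on WGS84 with k₀ = 0.9996 gives E = 478117.218 m, N = 5486386.662 m.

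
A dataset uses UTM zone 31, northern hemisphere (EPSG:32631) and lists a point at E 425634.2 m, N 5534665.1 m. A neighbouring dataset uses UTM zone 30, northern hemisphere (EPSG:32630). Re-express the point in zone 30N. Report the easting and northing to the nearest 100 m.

UTM 31N → geographic: φ = 49.95969972°, λ = 1.96320032°.
UTM 30N (λ₀ = -3°) forward: E = 855918.582 m, N = 5545965.558 m.

E 855900 m, N 5546000 m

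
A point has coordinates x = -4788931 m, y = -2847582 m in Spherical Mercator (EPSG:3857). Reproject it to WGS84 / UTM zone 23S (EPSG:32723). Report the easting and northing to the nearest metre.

Web Mercator inverse (R = 6378137 m) → φ = -24.77050050°, λ = -43.01969912°.
UTM 23S forward: E = 700227.228 m, N = 7259013.855 m.

E 700227 m, N 7259014 m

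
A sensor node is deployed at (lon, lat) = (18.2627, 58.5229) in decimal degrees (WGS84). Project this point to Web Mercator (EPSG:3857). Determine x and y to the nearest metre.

x 2032994 m, y 8077974 m

Web Mercator is spherical with R = a = 6378137 m.
x = R·λ = 6378137 × 0.318744245 = 2032994.465 m.
y = R·ln tan(π/4 + φ/2) = 6378137 × 1.266509970 = 8077974.100 m.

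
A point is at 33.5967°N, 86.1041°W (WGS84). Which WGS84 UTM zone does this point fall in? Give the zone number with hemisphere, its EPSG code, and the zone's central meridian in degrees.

Zone 16N (EPSG:32616), central meridian -87°

UTM zone = ⌊(λ + 180)/6⌋ + 1; -86.1041° ∈ [-90°, -84°) → zone 16.
Hemisphere: N (φ ≥ 0).
Central meridian λ₀ = 6×16 − 183 = -87°.
EPSG code: 32616.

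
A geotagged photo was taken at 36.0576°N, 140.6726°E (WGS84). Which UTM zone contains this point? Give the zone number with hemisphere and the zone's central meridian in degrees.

UTM zone = ⌊(λ + 180)/6⌋ + 1; 140.6726° ∈ [138°, 144°) → zone 54.
Hemisphere: N (φ ≥ 0).
Central meridian λ₀ = 6×54 − 183 = 141°.

Zone 54N, central meridian 141°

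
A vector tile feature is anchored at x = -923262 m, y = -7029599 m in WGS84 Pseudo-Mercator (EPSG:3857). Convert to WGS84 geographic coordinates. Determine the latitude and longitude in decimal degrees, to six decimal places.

lat -53.251200°, lon -8.293804°

R = 6378137 m. λ = x/R = -8.29380366°.
φ = 2·arctan(exp(y/R)) − 90° = 2·arctan(0.33216) − 90° = -53.25120017°.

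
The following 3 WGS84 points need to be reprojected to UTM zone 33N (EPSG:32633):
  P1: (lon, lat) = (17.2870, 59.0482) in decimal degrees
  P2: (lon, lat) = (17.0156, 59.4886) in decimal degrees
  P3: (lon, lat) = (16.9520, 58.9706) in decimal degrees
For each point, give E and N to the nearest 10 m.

P1: E 631190 m, N 6547670 m; P2: E 614140 m, N 6596190 m; P3: E 612230 m, N 6538420 m

UTM zone 33N: λ₀ = 15°, k₀ = 0.9996.
P1 (59.0482°, 17.2870°) → (631193.352, 6547665.078) m.
P2 (59.4886°, 17.0156°) → (614144.665, 6596189.961) m.
P3 (58.9706°, 16.9520°) → (612232.327, 6538416.799) m.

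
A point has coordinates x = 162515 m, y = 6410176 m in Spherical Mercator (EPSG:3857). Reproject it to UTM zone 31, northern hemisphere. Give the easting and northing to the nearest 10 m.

Web Mercator inverse (R = 6378137 m) → φ = 49.79109807°, λ = 1.45989708°.
UTM 31N forward: E = 389150.013 m, N = 5516542.344 m.

E 389150 m, N 5516540 m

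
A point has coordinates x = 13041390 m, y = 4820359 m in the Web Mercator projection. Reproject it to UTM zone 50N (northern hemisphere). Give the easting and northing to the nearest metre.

E 513103 m, N 4392874 m

Web Mercator inverse (R = 6378137 m) → φ = 39.68559889°, λ = 117.15279963°.
UTM 50N forward: E = 513102.555 m, N = 4392873.876 m.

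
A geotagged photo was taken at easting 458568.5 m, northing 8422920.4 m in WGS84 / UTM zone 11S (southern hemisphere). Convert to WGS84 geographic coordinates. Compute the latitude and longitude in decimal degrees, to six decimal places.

Zone 11S: λ₀ = -117°, k₀ = 0.9996, false easting 500000 m, false northing 10000000 m.
Meridian distance M = (N − FN)/k₀ = -1577710.7 m.
Inverse transverse Mercator on WGS84 gives φ = -14.26510007°, λ = -117.38409961°.

lat -14.265100°, lon -117.384100°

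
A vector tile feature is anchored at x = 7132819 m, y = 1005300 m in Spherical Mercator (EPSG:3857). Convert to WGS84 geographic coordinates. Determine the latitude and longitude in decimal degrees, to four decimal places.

lat 8.9936°, lon 64.0752°

R = 6378137 m. λ = x/R = 64.07520327°.
φ = 2·arctan(exp(y/R)) − 90° = 2·arctan(1.17072) − 90° = 8.99360227°.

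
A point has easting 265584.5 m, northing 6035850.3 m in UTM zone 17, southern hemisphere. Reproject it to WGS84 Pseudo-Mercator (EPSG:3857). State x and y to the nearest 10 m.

Unproject from UTM 17S (λ₀ = -81°) → φ = -35.79350039°, λ = -83.59389998°.
Web Mercator (R = 6378137 m): x = -9305630.379 m, y = -4272244.420 m.

x -9305630 m, y -4272240 m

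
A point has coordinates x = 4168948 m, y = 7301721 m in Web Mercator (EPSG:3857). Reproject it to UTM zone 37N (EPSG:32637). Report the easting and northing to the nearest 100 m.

Web Mercator inverse (R = 6378137 m) → φ = 54.68890234°, λ = 37.45029707°.
UTM 37N forward: E = 400106.285 m, N = 6061276.185 m.

E 400100 m, N 6061300 m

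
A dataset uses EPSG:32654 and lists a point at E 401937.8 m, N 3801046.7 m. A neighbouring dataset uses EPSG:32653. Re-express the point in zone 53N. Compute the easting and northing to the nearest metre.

E 953975 m, N 3811576 m

UTM 54N → geographic: φ = 34.34609957°, λ = 139.93380014°.
UTM 53N (λ₀ = 135°) forward: E = 953974.801 m, N = 3811575.915 m.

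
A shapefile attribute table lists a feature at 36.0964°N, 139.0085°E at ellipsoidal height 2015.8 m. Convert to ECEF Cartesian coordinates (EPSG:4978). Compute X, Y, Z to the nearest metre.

WGS84: a = 6378137 m, e² = 0.006694380; N(φ) = a/√(1−e²sin²φ) = 6385559.960 m.
X = (N+h)·cosφ·cosλ = -3895809.805 m; Y = (N+h)·cosφ·sinλ = 3385561.235 m; Z = (N(1−e²)+h)·sinφ = 3738027.660 m.

X -3895810 m, Y 3385561 m, Z 3738028 m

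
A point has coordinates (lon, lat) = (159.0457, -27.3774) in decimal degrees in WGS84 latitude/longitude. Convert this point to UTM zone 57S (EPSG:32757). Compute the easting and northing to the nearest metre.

E 504519 m, N 6971762 m

Zone 57 central meridian λ₀ = 6×57 − 183 = 159°; Δλ = +0.0457°.
Transverse Mercator on WGS84 with k₀ = 0.9996 gives E = 504518.900 m, N = 6971762.284 m.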